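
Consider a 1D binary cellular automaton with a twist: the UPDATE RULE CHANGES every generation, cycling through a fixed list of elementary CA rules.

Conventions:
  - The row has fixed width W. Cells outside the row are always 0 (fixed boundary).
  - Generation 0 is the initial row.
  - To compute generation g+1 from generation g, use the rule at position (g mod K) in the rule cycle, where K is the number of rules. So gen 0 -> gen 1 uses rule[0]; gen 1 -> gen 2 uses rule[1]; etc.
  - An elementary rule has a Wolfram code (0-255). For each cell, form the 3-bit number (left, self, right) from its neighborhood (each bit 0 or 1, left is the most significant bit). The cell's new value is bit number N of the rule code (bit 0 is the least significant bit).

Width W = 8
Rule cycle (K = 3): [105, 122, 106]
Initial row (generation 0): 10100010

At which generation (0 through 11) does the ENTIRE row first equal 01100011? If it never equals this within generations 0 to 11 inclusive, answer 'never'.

Answer: never

Derivation:
Gen 0: 10100010
Gen 1 (rule 105): 01001000
Gen 2 (rule 122): 10110100
Gen 3 (rule 106): 01111000
Gen 4 (rule 105): 01001011
Gen 5 (rule 122): 10110111
Gen 6 (rule 106): 01111101
Gen 7 (rule 105): 01000110
Gen 8 (rule 122): 10101111
Gen 9 (rule 106): 01011001
Gen 10 (rule 105): 00111000
Gen 11 (rule 122): 01101100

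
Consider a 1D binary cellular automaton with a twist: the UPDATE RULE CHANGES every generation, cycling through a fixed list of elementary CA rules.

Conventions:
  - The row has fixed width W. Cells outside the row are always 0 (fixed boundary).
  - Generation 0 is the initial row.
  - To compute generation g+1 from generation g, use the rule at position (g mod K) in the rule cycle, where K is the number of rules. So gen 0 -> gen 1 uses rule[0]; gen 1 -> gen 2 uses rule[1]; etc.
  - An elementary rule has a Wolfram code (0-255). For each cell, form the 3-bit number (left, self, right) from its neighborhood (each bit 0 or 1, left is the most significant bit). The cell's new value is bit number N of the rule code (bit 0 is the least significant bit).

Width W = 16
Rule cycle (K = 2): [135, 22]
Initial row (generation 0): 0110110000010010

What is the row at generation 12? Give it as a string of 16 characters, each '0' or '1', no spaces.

Answer: 0000000000000000

Derivation:
Gen 0: 0110110000010010
Gen 1 (rule 135): 1000000111110110
Gen 2 (rule 22): 1100001000000001
Gen 3 (rule 135): 0001111011111111
Gen 4 (rule 22): 0010000000000000
Gen 5 (rule 135): 1110111111111111
Gen 6 (rule 22): 0000000000000000
Gen 7 (rule 135): 1111111111111111
Gen 8 (rule 22): 0000000000000000
Gen 9 (rule 135): 1111111111111111
Gen 10 (rule 22): 0000000000000000
Gen 11 (rule 135): 1111111111111111
Gen 12 (rule 22): 0000000000000000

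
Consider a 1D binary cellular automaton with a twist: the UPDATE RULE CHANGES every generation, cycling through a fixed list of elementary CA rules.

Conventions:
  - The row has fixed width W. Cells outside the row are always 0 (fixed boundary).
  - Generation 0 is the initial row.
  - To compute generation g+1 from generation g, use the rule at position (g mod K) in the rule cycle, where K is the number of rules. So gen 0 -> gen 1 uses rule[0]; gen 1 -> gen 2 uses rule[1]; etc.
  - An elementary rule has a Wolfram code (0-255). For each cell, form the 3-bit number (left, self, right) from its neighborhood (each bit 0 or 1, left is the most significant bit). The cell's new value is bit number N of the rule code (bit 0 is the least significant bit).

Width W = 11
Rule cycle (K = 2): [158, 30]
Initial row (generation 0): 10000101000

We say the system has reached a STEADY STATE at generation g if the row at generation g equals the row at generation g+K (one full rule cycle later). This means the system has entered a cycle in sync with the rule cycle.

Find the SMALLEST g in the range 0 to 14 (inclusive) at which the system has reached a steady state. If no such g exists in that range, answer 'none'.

Gen 0: 10000101000
Gen 1 (rule 158): 11001101100
Gen 2 (rule 30): 10111001010
Gen 3 (rule 158): 10110111011
Gen 4 (rule 30): 10100100010
Gen 5 (rule 158): 10111110111
Gen 6 (rule 30): 10100000100
Gen 7 (rule 158): 10110001110
Gen 8 (rule 30): 10101011001
Gen 9 (rule 158): 10101010111
Gen 10 (rule 30): 10101010100
Gen 11 (rule 158): 10101010110
Gen 12 (rule 30): 10101010101
Gen 13 (rule 158): 10101010101
Gen 14 (rule 30): 10101010101
Gen 15 (rule 158): 10101010101
Gen 16 (rule 30): 10101010101

Answer: 12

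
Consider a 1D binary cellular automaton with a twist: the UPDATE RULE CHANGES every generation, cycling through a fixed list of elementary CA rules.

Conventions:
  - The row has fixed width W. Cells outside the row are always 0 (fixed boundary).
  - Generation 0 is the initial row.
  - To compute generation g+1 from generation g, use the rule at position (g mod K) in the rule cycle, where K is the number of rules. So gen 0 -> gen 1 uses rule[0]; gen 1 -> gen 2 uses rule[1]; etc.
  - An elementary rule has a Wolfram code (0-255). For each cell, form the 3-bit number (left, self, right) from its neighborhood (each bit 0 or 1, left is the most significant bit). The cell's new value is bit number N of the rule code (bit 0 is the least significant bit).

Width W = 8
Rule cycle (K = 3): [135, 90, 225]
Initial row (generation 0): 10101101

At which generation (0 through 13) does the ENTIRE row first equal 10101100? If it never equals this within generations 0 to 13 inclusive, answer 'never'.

Answer: 13

Derivation:
Gen 0: 10101101
Gen 1 (rule 135): 10100001
Gen 2 (rule 90): 00010010
Gen 3 (rule 225): 11000000
Gen 4 (rule 135): 00011111
Gen 5 (rule 90): 00110001
Gen 6 (rule 225): 10010100
Gen 7 (rule 135): 10110101
Gen 8 (rule 90): 00110000
Gen 9 (rule 225): 10010111
Gen 10 (rule 135): 10110010
Gen 11 (rule 90): 00111101
Gen 12 (rule 225): 10011110
Gen 13 (rule 135): 10101100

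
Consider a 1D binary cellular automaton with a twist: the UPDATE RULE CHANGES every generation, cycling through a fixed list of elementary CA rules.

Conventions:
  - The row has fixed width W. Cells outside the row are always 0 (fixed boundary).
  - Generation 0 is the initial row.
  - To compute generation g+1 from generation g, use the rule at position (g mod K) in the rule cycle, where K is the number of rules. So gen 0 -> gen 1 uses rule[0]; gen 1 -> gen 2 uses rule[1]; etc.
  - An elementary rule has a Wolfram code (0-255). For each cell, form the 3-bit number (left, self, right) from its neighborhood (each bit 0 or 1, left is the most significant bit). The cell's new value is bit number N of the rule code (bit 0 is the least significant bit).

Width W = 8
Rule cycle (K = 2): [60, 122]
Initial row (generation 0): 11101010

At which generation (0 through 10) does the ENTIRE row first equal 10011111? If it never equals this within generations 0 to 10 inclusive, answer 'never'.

Gen 0: 11101010
Gen 1 (rule 60): 10011111
Gen 2 (rule 122): 01110001
Gen 3 (rule 60): 01001001
Gen 4 (rule 122): 10110110
Gen 5 (rule 60): 11101101
Gen 6 (rule 122): 10111110
Gen 7 (rule 60): 11100001
Gen 8 (rule 122): 10110010
Gen 9 (rule 60): 11101011
Gen 10 (rule 122): 10110111

Answer: 1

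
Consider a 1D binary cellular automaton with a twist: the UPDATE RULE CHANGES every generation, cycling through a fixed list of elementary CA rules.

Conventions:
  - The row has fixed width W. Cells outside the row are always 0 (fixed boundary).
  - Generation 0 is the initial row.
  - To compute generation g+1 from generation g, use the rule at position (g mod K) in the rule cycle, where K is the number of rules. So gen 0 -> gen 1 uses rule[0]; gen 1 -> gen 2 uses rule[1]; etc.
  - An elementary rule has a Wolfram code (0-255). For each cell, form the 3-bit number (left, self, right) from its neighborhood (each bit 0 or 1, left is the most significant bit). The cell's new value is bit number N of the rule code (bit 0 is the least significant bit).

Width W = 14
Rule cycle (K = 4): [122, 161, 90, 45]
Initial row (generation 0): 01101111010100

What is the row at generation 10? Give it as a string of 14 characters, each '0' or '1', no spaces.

Answer: 01011100110000

Derivation:
Gen 0: 01101111010100
Gen 1 (rule 122): 11111001101010
Gen 2 (rule 161): 01110000010100
Gen 3 (rule 90): 11011000100010
Gen 4 (rule 45): 10110010101010
Gen 5 (rule 122): 01111101010101
Gen 6 (rule 161): 00111010101010
Gen 7 (rule 90): 01101000000001
Gen 8 (rule 45): 01011011111101
Gen 9 (rule 122): 10111110000110
Gen 10 (rule 161): 01011100110000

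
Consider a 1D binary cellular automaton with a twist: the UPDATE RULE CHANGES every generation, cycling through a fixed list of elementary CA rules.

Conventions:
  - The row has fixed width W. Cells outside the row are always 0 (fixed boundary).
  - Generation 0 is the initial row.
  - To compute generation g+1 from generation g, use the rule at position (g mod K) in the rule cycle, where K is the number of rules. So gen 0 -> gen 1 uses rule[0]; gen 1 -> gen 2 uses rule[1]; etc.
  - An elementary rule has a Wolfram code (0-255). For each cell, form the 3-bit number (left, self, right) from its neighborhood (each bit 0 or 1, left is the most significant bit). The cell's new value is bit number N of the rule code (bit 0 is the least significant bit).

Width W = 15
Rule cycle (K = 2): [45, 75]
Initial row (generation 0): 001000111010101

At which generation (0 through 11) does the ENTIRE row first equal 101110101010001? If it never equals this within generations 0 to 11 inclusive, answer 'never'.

Answer: 5

Derivation:
Gen 0: 001000111010101
Gen 1 (rule 45): 101010100111111
Gen 2 (rule 75): 000000001100001
Gen 3 (rule 45): 111111101001101
Gen 4 (rule 75): 100000100011100
Gen 5 (rule 45): 101110101010001
Gen 6 (rule 75): 001010000000110
Gen 7 (rule 45): 101110111110100
Gen 8 (rule 75): 001010100010001
Gen 9 (rule 45): 101111101010101
Gen 10 (rule 75): 001000100000000
Gen 11 (rule 45): 101010101111111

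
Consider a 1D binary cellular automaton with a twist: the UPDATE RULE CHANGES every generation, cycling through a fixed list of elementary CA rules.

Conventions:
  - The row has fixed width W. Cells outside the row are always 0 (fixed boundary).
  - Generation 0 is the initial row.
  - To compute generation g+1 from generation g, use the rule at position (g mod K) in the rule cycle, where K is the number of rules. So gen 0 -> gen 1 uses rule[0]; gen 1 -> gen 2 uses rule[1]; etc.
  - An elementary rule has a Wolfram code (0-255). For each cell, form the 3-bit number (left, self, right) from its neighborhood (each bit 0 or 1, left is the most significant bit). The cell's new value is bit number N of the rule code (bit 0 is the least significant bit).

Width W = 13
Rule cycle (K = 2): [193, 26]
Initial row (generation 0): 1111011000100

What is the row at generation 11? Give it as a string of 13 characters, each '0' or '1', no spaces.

Answer: 0000001000010

Derivation:
Gen 0: 1111011000100
Gen 1 (rule 193): 0111001010001
Gen 2 (rule 26): 1100110001010
Gen 3 (rule 193): 0100010100000
Gen 4 (rule 26): 1010100010000
Gen 5 (rule 193): 0000001000111
Gen 6 (rule 26): 0000010101100
Gen 7 (rule 193): 1111000000101
Gen 8 (rule 26): 1000100001000
Gen 9 (rule 193): 0010001100011
Gen 10 (rule 26): 0101011010110
Gen 11 (rule 193): 0000001000010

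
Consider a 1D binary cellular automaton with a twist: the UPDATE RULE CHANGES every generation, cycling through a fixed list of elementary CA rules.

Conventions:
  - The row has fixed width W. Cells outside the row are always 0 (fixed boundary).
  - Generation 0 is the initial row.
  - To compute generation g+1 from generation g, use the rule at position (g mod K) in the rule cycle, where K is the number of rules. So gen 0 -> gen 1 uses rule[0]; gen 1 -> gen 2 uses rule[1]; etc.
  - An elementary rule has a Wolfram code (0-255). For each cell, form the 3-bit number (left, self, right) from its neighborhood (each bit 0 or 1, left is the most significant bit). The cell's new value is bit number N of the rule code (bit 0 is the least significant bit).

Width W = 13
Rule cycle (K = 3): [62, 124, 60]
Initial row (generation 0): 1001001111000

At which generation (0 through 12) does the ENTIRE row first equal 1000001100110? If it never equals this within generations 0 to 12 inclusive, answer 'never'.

Gen 0: 1001001111000
Gen 1 (rule 62): 1111111000100
Gen 2 (rule 124): 1000001100110
Gen 3 (rule 60): 1100001010101
Gen 4 (rule 62): 1010011111111
Gen 5 (rule 124): 1111010000001
Gen 6 (rule 60): 1000111000001
Gen 7 (rule 62): 1101100100011
Gen 8 (rule 124): 1111110110011
Gen 9 (rule 60): 1000001101010
Gen 10 (rule 62): 1100011011111
Gen 11 (rule 124): 1110011110001
Gen 12 (rule 60): 1001010001001

Answer: 2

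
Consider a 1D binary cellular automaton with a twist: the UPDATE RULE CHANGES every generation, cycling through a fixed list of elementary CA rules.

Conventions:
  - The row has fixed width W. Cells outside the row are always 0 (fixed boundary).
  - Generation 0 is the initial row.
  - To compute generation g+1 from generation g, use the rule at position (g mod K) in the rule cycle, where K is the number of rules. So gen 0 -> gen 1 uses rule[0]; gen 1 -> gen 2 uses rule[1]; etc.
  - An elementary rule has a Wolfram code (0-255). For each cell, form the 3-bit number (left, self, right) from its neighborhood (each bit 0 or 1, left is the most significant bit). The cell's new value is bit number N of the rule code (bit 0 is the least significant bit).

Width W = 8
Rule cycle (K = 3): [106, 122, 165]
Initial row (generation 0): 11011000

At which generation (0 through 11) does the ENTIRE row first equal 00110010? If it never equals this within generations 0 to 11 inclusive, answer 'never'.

Gen 0: 11011000
Gen 1 (rule 106): 11111000
Gen 2 (rule 122): 10001100
Gen 3 (rule 165): 10100001
Gen 4 (rule 106): 01000010
Gen 5 (rule 122): 10100101
Gen 6 (rule 165): 11100111
Gen 7 (rule 106): 10101101
Gen 8 (rule 122): 01011110
Gen 9 (rule 165): 01101100
Gen 10 (rule 106): 11111100
Gen 11 (rule 122): 10000110

Answer: never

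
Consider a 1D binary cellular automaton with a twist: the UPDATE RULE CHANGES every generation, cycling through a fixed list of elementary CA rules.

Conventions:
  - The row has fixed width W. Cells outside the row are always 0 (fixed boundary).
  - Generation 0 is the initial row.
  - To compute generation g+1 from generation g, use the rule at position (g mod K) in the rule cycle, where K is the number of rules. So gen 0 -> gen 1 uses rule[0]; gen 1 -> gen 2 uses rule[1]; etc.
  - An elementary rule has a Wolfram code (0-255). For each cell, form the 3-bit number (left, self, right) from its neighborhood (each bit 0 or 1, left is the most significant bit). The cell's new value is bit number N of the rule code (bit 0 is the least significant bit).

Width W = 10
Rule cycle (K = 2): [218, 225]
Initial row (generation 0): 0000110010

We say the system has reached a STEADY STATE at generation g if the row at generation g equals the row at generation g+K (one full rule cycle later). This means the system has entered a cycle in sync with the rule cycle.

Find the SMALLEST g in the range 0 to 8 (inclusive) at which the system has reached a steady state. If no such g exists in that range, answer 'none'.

Answer: 3

Derivation:
Gen 0: 0000110010
Gen 1 (rule 218): 0001111101
Gen 2 (rule 225): 1100111110
Gen 3 (rule 218): 1111111111
Gen 4 (rule 225): 0111111111
Gen 5 (rule 218): 1111111111
Gen 6 (rule 225): 0111111111
Gen 7 (rule 218): 1111111111
Gen 8 (rule 225): 0111111111
Gen 9 (rule 218): 1111111111
Gen 10 (rule 225): 0111111111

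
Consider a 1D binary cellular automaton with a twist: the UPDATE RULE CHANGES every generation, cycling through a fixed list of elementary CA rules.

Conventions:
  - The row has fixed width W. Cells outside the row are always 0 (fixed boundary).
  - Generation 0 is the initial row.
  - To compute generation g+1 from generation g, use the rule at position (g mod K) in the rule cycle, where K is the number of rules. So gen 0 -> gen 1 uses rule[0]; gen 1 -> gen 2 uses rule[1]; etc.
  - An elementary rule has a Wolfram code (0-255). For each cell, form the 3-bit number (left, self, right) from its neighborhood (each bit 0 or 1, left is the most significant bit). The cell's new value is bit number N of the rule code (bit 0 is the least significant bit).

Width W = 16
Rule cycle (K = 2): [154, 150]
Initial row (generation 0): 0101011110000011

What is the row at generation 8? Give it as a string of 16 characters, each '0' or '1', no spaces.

Answer: 1111011000110001

Derivation:
Gen 0: 0101011110000011
Gen 1 (rule 154): 1000011101000110
Gen 2 (rule 150): 1100101001101001
Gen 3 (rule 154): 1011000111000110
Gen 4 (rule 150): 1000101010101001
Gen 5 (rule 154): 0101000000000110
Gen 6 (rule 150): 1101100000001001
Gen 7 (rule 154): 1001010000010110
Gen 8 (rule 150): 1111011000110001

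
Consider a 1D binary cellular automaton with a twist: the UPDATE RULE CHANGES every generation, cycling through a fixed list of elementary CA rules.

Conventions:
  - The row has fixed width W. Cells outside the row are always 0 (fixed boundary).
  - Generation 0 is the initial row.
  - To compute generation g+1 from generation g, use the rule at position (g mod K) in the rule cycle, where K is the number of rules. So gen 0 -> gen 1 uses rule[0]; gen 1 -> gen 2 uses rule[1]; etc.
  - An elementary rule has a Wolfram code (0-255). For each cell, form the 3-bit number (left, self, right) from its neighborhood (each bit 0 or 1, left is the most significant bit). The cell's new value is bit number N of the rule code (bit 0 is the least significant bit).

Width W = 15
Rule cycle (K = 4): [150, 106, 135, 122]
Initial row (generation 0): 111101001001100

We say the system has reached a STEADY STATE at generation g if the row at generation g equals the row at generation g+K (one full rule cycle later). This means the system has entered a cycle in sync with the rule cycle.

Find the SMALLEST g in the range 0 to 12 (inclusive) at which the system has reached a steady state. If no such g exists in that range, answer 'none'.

Answer: none

Derivation:
Gen 0: 111101001001100
Gen 1 (rule 150): 011001111110010
Gen 2 (rule 106): 111011000010100
Gen 3 (rule 135): 010000011110101
Gen 4 (rule 122): 101000110011010
Gen 5 (rule 150): 101101001100011
Gen 6 (rule 106): 011110011100111
Gen 7 (rule 135): 101100101001010
Gen 8 (rule 122): 011111010110101
Gen 9 (rule 150): 101110010000101
Gen 10 (rule 106): 011010100001010
Gen 11 (rule 135): 100010101111010
Gen 12 (rule 122): 010101011001101
Gen 13 (rule 150): 110101000110001
Gen 14 (rule 106): 111010001110010
Gen 15 (rule 135): 010010110100110
Gen 16 (rule 122): 101101111011111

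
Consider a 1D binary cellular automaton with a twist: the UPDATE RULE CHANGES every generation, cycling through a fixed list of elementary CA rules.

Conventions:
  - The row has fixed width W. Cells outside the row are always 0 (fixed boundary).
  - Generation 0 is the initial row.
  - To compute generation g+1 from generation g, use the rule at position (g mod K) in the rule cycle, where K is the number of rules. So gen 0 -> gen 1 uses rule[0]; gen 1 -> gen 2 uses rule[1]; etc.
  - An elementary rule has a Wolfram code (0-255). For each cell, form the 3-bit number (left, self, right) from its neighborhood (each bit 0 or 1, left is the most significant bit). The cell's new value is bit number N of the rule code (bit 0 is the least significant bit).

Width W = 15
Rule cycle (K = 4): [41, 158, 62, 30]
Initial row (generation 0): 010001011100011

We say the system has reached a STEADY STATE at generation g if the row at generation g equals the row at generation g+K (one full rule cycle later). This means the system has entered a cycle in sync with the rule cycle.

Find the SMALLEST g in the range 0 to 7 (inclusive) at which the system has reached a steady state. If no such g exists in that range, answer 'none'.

Gen 0: 010001011100011
Gen 1 (rule 41): 000100110001010
Gen 2 (rule 158): 001111101011011
Gen 3 (rule 62): 011000011110110
Gen 4 (rule 30): 110100110000101
Gen 5 (rule 41): 101000100110010
Gen 6 (rule 158): 101101111101111
Gen 7 (rule 62): 111011000011000
Gen 8 (rule 30): 100010100110100
Gen 9 (rule 41): 001001000101001
Gen 10 (rule 158): 011111101101111
Gen 11 (rule 62): 110000011011000

Answer: none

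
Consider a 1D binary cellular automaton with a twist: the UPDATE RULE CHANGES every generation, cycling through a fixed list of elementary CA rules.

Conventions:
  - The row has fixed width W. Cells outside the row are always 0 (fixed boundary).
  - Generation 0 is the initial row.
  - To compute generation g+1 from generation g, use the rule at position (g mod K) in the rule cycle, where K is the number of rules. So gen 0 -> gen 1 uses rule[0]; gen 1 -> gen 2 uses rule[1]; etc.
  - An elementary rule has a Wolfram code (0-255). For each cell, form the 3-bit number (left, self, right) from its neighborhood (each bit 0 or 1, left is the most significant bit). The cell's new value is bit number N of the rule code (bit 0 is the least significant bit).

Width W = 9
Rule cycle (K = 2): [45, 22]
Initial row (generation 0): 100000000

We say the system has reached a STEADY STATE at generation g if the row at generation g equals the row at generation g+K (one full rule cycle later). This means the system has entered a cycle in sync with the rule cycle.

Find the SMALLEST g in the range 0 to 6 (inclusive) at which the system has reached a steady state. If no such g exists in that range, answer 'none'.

Answer: 0

Derivation:
Gen 0: 100000000
Gen 1 (rule 45): 101111111
Gen 2 (rule 22): 100000000
Gen 3 (rule 45): 101111111
Gen 4 (rule 22): 100000000
Gen 5 (rule 45): 101111111
Gen 6 (rule 22): 100000000
Gen 7 (rule 45): 101111111
Gen 8 (rule 22): 100000000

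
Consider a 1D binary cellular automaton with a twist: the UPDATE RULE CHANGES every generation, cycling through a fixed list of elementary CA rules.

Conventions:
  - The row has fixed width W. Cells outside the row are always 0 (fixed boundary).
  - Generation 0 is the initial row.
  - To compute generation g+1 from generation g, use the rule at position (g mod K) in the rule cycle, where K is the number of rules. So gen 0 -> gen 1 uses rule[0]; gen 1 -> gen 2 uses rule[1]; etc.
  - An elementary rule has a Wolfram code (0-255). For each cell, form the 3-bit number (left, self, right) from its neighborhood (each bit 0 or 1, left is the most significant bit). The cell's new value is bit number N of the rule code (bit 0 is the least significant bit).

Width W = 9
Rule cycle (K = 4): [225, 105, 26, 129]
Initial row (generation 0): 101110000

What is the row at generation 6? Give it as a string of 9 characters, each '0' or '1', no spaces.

Answer: 101001001

Derivation:
Gen 0: 101110000
Gen 1 (rule 225): 010110111
Gen 2 (rule 105): 001111101
Gen 3 (rule 26): 011000000
Gen 4 (rule 129): 000011111
Gen 5 (rule 225): 111001111
Gen 6 (rule 105): 101001001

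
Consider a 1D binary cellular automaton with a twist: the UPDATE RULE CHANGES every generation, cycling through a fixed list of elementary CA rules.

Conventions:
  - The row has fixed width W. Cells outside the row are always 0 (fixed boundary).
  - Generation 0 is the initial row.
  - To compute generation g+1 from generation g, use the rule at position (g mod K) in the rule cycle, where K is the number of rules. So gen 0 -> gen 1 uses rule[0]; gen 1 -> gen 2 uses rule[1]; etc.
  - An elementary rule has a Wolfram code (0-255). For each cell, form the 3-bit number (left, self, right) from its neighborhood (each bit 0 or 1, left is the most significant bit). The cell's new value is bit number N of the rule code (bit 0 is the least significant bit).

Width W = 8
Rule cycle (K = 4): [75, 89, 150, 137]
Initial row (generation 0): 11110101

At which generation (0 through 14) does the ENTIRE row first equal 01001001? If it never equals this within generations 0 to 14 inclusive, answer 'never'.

Gen 0: 11110101
Gen 1 (rule 75): 10010000
Gen 2 (rule 89): 01001111
Gen 3 (rule 150): 11110110
Gen 4 (rule 137): 11100100
Gen 5 (rule 75): 10101001
Gen 6 (rule 89): 00000100
Gen 7 (rule 150): 00001110
Gen 8 (rule 137): 11101100
Gen 9 (rule 75): 10101101
Gen 10 (rule 89): 00001100
Gen 11 (rule 150): 00010010
Gen 12 (rule 137): 11000000
Gen 13 (rule 75): 11011111
Gen 14 (rule 89): 11010001

Answer: never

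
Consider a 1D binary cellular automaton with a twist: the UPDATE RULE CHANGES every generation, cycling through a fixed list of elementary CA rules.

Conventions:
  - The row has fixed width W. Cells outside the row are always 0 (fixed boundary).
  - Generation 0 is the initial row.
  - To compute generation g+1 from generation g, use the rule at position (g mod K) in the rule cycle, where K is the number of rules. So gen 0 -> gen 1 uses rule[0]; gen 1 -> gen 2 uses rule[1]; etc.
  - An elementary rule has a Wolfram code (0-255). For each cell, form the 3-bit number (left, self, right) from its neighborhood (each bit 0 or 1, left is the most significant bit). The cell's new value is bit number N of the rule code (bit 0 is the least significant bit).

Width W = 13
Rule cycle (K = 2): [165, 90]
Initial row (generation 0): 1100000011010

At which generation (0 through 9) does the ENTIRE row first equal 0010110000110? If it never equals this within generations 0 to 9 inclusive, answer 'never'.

Answer: never

Derivation:
Gen 0: 1100000011010
Gen 1 (rule 165): 0001111000110
Gen 2 (rule 90): 0011001101111
Gen 3 (rule 165): 1000000010110
Gen 4 (rule 90): 0100000100111
Gen 5 (rule 165): 0101110100010
Gen 6 (rule 90): 1001010010101
Gen 7 (rule 165): 1001110011111
Gen 8 (rule 90): 0111011110001
Gen 9 (rule 165): 0010101100101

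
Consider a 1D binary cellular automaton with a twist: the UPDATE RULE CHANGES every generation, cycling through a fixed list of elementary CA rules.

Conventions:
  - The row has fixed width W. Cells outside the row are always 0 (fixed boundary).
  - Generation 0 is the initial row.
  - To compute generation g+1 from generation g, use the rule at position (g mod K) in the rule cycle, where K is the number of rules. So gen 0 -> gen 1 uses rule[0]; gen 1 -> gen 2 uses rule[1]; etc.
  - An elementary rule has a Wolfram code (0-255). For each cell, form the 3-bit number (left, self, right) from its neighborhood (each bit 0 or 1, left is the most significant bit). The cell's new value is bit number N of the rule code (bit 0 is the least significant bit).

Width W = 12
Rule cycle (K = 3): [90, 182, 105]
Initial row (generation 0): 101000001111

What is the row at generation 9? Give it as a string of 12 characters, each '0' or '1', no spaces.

Answer: 011111000011

Derivation:
Gen 0: 101000001111
Gen 1 (rule 90): 000100011001
Gen 2 (rule 182): 001110100111
Gen 3 (rule 105): 101011000101
Gen 4 (rule 90): 000011101000
Gen 5 (rule 182): 000101011100
Gen 6 (rule 105): 110010110101
Gen 7 (rule 90): 111100110000
Gen 8 (rule 182): 011011001000
Gen 9 (rule 105): 011111000011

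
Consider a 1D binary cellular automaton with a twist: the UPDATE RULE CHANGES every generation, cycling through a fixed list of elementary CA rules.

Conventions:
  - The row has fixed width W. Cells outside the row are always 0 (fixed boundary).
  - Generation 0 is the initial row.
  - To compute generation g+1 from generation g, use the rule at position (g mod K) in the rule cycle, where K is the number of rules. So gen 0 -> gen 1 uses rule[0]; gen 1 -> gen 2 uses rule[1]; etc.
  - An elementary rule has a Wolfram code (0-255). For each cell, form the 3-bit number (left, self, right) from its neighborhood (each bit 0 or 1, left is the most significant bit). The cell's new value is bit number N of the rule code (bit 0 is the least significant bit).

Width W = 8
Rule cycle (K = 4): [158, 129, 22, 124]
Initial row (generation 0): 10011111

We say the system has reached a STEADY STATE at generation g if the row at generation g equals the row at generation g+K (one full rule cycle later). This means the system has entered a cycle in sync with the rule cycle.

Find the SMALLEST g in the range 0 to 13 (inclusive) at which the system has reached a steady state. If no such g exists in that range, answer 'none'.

Gen 0: 10011111
Gen 1 (rule 158): 11111110
Gen 2 (rule 129): 01111100
Gen 3 (rule 22): 10000010
Gen 4 (rule 124): 11000011
Gen 5 (rule 158): 10100110
Gen 6 (rule 129): 00000000
Gen 7 (rule 22): 00000000
Gen 8 (rule 124): 00000000
Gen 9 (rule 158): 00000000
Gen 10 (rule 129): 11111111
Gen 11 (rule 22): 00000000
Gen 12 (rule 124): 00000000
Gen 13 (rule 158): 00000000
Gen 14 (rule 129): 11111111
Gen 15 (rule 22): 00000000
Gen 16 (rule 124): 00000000
Gen 17 (rule 158): 00000000

Answer: 7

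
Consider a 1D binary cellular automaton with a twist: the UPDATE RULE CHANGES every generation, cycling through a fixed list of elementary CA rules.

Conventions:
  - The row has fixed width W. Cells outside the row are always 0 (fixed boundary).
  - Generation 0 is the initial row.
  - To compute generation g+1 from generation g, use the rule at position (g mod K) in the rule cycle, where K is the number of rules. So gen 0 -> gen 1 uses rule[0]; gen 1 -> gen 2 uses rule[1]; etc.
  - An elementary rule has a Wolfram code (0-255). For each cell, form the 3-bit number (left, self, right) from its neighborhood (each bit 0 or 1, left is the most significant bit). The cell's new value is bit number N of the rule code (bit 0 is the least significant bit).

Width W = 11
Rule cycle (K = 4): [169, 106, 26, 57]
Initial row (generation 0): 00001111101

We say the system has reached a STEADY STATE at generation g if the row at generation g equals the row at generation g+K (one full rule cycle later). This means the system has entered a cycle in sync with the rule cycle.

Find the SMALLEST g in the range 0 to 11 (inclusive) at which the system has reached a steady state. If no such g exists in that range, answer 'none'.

Answer: 4

Derivation:
Gen 0: 00001111101
Gen 1 (rule 169): 11101111010
Gen 2 (rule 106): 10111001100
Gen 3 (rule 26): 00100111010
Gen 4 (rule 57): 10010100101
Gen 5 (rule 169): 00001000010
Gen 6 (rule 106): 00010000100
Gen 7 (rule 26): 00101001010
Gen 8 (rule 57): 10010100101
Gen 9 (rule 169): 00001000010
Gen 10 (rule 106): 00010000100
Gen 11 (rule 26): 00101001010
Gen 12 (rule 57): 10010100101
Gen 13 (rule 169): 00001000010
Gen 14 (rule 106): 00010000100
Gen 15 (rule 26): 00101001010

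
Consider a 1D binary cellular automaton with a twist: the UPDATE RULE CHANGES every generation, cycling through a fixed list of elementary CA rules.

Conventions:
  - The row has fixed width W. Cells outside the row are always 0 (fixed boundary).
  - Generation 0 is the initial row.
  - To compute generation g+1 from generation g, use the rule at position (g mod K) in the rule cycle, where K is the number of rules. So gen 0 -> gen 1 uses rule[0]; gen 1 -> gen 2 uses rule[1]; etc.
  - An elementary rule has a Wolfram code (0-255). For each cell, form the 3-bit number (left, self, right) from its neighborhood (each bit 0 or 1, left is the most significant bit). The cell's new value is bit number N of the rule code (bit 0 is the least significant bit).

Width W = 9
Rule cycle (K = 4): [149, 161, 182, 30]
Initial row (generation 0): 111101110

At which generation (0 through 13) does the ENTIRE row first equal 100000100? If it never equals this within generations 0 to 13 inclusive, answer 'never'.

Gen 0: 111101110
Gen 1 (rule 149): 011000101
Gen 2 (rule 161): 000010010
Gen 3 (rule 182): 000111111
Gen 4 (rule 30): 001100000
Gen 5 (rule 149): 100011111
Gen 6 (rule 161): 001001110
Gen 7 (rule 182): 011110101
Gen 8 (rule 30): 110000101
Gen 9 (rule 149): 001110101
Gen 10 (rule 161): 100101010
Gen 11 (rule 182): 111111111
Gen 12 (rule 30): 100000000
Gen 13 (rule 149): 111111111

Answer: never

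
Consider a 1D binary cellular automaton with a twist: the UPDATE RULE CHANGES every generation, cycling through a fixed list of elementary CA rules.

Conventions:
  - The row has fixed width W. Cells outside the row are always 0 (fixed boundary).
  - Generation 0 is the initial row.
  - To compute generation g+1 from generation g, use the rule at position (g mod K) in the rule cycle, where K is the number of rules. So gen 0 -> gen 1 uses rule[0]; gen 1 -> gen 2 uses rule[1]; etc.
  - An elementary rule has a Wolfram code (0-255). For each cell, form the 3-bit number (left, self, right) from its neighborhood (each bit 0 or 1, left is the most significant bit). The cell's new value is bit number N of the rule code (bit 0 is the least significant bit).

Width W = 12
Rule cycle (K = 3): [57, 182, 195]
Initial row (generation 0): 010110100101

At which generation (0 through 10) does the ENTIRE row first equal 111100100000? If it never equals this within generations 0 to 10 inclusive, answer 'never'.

Answer: 5

Derivation:
Gen 0: 010110100101
Gen 1 (rule 57): 001101010010
Gen 2 (rule 182): 010011111111
Gen 3 (rule 195): 100101111111
Gen 4 (rule 57): 010011000000
Gen 5 (rule 182): 111100100000
Gen 6 (rule 195): 011101001111
Gen 7 (rule 57): 010010101000
Gen 8 (rule 182): 111111111100
Gen 9 (rule 195): 011111111101
Gen 10 (rule 57): 010000000010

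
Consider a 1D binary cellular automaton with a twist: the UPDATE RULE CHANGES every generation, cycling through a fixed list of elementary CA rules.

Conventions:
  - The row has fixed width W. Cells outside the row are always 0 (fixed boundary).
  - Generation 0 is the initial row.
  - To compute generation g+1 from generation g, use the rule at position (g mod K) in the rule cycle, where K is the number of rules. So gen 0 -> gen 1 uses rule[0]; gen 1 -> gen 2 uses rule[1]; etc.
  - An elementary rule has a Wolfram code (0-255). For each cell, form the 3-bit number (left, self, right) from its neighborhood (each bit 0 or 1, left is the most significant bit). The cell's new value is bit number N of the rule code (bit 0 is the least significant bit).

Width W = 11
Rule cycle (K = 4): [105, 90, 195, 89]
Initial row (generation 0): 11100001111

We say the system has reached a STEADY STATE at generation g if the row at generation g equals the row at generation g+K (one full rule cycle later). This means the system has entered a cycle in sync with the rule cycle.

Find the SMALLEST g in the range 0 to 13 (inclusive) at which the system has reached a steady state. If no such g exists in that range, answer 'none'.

Answer: 2

Derivation:
Gen 0: 11100001111
Gen 1 (rule 105): 10101101001
Gen 2 (rule 90): 00001100110
Gen 3 (rule 195): 11110101010
Gen 4 (rule 89): 10010000001
Gen 5 (rule 105): 00000111100
Gen 6 (rule 90): 00001100110
Gen 7 (rule 195): 11110101010
Gen 8 (rule 89): 10010000001
Gen 9 (rule 105): 00000111100
Gen 10 (rule 90): 00001100110
Gen 11 (rule 195): 11110101010
Gen 12 (rule 89): 10010000001
Gen 13 (rule 105): 00000111100
Gen 14 (rule 90): 00001100110
Gen 15 (rule 195): 11110101010
Gen 16 (rule 89): 10010000001
Gen 17 (rule 105): 00000111100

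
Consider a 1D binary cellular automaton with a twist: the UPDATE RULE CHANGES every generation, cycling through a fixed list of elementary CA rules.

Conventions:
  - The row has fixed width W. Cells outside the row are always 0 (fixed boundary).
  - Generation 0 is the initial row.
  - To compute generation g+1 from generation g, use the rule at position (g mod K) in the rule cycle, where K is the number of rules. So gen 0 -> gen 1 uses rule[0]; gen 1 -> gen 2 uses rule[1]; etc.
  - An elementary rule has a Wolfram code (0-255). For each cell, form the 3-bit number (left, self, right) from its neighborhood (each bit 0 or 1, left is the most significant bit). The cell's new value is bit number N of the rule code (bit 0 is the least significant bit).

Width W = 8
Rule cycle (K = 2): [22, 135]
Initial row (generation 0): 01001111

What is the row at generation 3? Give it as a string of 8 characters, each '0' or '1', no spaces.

Gen 0: 01001111
Gen 1 (rule 22): 11110000
Gen 2 (rule 135): 01100111
Gen 3 (rule 22): 10011000

Answer: 10011000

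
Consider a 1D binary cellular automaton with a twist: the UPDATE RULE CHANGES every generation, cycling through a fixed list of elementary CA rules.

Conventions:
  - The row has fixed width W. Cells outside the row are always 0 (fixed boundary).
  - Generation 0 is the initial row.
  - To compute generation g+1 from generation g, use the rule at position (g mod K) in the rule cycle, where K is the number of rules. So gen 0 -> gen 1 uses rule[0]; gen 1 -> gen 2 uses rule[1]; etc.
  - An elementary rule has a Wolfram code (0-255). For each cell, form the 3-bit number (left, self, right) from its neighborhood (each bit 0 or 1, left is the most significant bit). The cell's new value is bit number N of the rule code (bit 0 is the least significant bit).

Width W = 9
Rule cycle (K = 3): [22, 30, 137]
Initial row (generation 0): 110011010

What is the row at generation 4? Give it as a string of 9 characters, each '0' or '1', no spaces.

Gen 0: 110011010
Gen 1 (rule 22): 001100011
Gen 2 (rule 30): 011010110
Gen 3 (rule 137): 010000100
Gen 4 (rule 22): 111001110

Answer: 111001110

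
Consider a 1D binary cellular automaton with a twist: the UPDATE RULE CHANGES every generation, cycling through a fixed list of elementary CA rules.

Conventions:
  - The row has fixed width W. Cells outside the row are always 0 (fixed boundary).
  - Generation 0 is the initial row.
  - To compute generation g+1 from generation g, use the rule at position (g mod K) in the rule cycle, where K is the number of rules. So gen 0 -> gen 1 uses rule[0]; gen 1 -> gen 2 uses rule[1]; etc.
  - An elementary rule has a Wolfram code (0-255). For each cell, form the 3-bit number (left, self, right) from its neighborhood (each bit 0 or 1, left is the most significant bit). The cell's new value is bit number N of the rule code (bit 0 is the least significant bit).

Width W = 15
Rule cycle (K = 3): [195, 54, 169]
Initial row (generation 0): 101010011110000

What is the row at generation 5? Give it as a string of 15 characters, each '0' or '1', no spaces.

Answer: 100011111110011

Derivation:
Gen 0: 101010011110000
Gen 1 (rule 195): 000000101110111
Gen 2 (rule 54): 000001110001000
Gen 3 (rule 169): 111101100100011
Gen 4 (rule 195): 011100101001101
Gen 5 (rule 54): 100011111110011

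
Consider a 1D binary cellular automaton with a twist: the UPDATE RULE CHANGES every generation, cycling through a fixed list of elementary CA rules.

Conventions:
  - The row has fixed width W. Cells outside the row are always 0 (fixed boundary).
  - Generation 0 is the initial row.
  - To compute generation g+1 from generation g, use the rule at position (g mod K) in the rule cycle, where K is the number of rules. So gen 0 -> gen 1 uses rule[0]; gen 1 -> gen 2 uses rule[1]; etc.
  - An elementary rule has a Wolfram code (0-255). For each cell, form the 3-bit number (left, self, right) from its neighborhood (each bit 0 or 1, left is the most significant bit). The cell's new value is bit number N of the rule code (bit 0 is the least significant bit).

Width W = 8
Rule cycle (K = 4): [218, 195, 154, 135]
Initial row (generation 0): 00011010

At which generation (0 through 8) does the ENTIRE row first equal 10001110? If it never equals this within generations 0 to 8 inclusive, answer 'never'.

Gen 0: 00011010
Gen 1 (rule 218): 00111001
Gen 2 (rule 195): 11011010
Gen 3 (rule 154): 10010001
Gen 4 (rule 135): 10110111
Gen 5 (rule 218): 00110111
Gen 6 (rule 195): 11010011
Gen 7 (rule 154): 10001110
Gen 8 (rule 135): 10110100

Answer: 7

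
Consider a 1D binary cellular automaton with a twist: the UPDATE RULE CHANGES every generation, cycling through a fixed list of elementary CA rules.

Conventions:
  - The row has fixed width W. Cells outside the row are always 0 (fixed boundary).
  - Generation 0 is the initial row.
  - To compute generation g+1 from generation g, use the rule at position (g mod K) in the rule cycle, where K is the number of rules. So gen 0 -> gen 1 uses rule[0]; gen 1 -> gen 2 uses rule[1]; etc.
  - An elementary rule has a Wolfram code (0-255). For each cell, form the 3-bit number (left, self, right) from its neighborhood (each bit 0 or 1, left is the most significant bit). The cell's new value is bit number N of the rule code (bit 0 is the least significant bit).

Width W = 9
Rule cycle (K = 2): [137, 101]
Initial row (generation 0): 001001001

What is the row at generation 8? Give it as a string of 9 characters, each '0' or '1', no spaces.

Answer: 100101010

Derivation:
Gen 0: 001001001
Gen 1 (rule 137): 100000000
Gen 2 (rule 101): 101111111
Gen 3 (rule 137): 001111110
Gen 4 (rule 101): 100000010
Gen 5 (rule 137): 001111000
Gen 6 (rule 101): 100001011
Gen 7 (rule 137): 001100010
Gen 8 (rule 101): 100101010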